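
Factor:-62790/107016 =-2^( - 2 )* 5^1*7^( - 2 )*23^1 = -115/196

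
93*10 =930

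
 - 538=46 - 584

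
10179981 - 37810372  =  -27630391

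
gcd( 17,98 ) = 1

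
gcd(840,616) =56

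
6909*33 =227997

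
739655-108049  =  631606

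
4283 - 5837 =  - 1554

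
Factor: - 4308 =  - 2^2*3^1*359^1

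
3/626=3/626 = 0.00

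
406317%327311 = 79006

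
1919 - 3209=-1290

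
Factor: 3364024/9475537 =2^3*331^( - 1) * 28627^ ( - 1)*420503^1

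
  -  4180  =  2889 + - 7069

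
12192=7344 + 4848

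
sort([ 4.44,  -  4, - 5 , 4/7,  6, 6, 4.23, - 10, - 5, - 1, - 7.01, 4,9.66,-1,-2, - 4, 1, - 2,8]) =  [ - 10, - 7.01,- 5, - 5, - 4, - 4, - 2, - 2, - 1, - 1,4/7 , 1,4, 4.23, 4.44, 6,6,8, 9.66]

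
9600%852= 228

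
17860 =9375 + 8485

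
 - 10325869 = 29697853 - 40023722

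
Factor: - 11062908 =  - 2^2 * 3^2*23^1*31^1*431^1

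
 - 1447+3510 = 2063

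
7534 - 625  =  6909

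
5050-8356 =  - 3306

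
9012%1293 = 1254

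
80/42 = 40/21 = 1.90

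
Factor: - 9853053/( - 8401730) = 2^(-1) * 3^1*5^( -1 )*7^1*541^( - 1)*1553^(-1)*469193^1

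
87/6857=87/6857 = 0.01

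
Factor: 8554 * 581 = 2^1*7^2 * 13^1*47^1*83^1 = 4969874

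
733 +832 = 1565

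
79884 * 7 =559188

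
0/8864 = 0 = 0.00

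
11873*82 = 973586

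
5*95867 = 479335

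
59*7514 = 443326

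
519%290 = 229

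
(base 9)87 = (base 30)2j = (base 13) 61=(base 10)79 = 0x4f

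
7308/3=2436 = 2436.00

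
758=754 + 4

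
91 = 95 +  - 4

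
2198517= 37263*59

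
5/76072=5/76072= 0.00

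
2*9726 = 19452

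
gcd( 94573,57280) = 1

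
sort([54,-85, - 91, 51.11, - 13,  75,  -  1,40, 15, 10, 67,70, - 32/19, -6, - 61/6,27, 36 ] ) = [- 91, - 85,-13, - 61/6  , - 6,-32/19,  -  1, 10, 15 , 27,36, 40, 51.11 , 54, 67, 70, 75]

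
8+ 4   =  12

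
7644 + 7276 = 14920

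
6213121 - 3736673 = 2476448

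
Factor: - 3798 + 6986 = 3188 = 2^2 * 797^1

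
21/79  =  21/79=   0.27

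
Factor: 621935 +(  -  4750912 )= -4128977 = - 17^1 * 89^1* 2729^1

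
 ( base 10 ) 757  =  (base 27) 111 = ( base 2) 1011110101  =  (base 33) MV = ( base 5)11012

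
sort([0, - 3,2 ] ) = [ -3, 0,2 ]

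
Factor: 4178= 2^1*2089^1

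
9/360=1/40= 0.03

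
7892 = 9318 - 1426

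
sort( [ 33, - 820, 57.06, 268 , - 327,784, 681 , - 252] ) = [ - 820,-327, - 252,33,57.06,  268, 681 , 784 ] 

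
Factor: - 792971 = -23^2*1499^1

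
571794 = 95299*6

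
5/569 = 5/569 = 0.01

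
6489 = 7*927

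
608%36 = 32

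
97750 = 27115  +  70635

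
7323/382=7323/382= 19.17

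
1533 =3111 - 1578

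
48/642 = 8/107 = 0.07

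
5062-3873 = 1189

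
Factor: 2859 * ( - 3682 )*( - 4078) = 2^2*3^1*7^1*263^1*953^1*2039^1 = 42928445364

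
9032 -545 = 8487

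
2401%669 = 394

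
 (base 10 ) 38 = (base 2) 100110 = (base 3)1102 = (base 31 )17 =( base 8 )46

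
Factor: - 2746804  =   - 2^2*59^1 * 103^1*113^1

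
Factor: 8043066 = 2^1 * 3^2*263^1 * 1699^1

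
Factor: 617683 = 11^1 * 233^1 * 241^1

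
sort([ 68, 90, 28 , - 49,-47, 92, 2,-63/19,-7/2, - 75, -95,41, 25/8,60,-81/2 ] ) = [-95, - 75, - 49,-47,  -  81/2,-7/2, -63/19, 2, 25/8, 28, 41,60, 68,90,92]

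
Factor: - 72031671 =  - 3^2*197^1*40627^1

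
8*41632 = 333056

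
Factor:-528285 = -3^1 * 5^1*41^1*859^1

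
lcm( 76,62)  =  2356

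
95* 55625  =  5284375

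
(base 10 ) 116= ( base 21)5B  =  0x74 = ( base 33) 3H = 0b1110100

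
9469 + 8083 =17552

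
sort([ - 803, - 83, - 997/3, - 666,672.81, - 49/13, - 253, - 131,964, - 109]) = [ - 803, - 666, - 997/3 , - 253, - 131,-109, - 83, - 49/13,  672.81  ,  964]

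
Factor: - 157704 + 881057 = 723353  =  723353^1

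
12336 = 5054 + 7282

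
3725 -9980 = -6255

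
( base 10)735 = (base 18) 24F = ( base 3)1000020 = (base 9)1006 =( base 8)1337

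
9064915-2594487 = 6470428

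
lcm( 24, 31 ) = 744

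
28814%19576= 9238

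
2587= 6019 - 3432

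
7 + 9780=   9787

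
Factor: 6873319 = 29^1*237011^1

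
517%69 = 34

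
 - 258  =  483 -741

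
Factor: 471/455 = 3^1*5^( - 1 )*7^ (-1) * 13^( - 1) * 157^1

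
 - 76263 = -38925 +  -37338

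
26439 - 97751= - 71312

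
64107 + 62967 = 127074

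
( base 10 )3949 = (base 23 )7ag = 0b111101101101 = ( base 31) 43c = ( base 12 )2351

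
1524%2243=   1524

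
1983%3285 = 1983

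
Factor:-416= - 2^5*13^1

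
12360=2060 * 6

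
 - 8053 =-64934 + 56881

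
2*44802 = 89604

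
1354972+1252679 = 2607651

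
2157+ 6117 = 8274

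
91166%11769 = 8783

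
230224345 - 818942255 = - 588717910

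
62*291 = 18042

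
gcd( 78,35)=1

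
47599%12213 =10960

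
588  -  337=251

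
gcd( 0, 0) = 0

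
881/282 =881/282= 3.12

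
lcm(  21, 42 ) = 42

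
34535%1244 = 947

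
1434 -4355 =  - 2921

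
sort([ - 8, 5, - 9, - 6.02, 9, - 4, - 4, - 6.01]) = [  -  9,- 8, - 6.02,  -  6.01, - 4, - 4,5,9 ]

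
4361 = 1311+3050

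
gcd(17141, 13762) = 1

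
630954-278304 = 352650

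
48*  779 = 37392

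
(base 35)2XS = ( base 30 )413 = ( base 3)11222120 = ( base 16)e31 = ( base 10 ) 3633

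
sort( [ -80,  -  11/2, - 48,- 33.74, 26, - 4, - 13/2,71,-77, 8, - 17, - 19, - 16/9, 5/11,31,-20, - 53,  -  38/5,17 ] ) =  [ - 80, - 77, - 53, - 48, - 33.74, - 20,  -  19, - 17, - 38/5,- 13/2, - 11/2, - 4, - 16/9,5/11,8,17, 26,31 , 71 ]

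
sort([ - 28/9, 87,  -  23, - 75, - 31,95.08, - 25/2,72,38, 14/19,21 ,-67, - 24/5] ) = [ - 75, - 67, - 31 , - 23, - 25/2, - 24/5, - 28/9, 14/19,21,38,72, 87,95.08]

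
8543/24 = 8543/24 = 355.96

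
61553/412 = 149+165/412= 149.40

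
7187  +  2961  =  10148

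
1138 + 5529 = 6667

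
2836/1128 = 709/282 = 2.51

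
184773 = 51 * 3623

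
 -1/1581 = -1 + 1580/1581=- 0.00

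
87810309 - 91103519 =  - 3293210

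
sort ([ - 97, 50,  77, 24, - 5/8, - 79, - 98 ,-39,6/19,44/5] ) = [ - 98,- 97 ,-79, - 39,-5/8, 6/19, 44/5,24, 50, 77] 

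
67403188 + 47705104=115108292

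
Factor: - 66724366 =  -  2^1*33362183^1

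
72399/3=24133 =24133.00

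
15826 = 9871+5955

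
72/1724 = 18/431 = 0.04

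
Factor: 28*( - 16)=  - 2^6*7^1 = -  448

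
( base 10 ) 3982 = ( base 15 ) 12A7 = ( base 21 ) 90d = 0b111110001110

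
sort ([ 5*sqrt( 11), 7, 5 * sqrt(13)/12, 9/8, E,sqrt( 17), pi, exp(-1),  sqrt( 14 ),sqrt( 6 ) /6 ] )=[exp(-1 ),sqrt( 6 )/6 , 9/8, 5*sqrt(13) /12,  E,pi,sqrt( 14), sqrt ( 17),7, 5*sqrt(11) ] 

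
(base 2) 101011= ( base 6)111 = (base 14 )31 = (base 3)1121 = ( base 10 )43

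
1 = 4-3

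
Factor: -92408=-2^3*11551^1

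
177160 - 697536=-520376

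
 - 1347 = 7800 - 9147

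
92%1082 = 92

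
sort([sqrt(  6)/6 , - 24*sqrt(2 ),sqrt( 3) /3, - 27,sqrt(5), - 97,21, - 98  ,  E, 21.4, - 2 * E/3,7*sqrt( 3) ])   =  [ - 98, - 97, - 24*sqrt( 2 ) ,  -  27,-2*E/3,sqrt(6 )/6, sqrt(3)/3, sqrt(5 ), E,7*sqrt(3), 21 , 21.4]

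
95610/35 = 2731 + 5/7 =2731.71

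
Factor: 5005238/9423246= 357517/673089=3^( -1 )*224363^( - 1)*357517^1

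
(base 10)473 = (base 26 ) i5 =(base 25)IN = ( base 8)731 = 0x1D9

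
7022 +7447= 14469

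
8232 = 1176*7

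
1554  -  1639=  - 85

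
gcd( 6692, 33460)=6692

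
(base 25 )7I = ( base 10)193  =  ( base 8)301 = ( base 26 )7b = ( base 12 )141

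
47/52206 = 47/52206 = 0.00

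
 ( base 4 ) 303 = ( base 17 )30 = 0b110011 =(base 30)1l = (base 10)51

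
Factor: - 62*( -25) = 2^1*5^2*31^1 = 1550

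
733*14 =10262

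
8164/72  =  2041/18=113.39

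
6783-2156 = 4627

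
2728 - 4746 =-2018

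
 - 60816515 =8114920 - 68931435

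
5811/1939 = 5811/1939 = 3.00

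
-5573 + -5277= -10850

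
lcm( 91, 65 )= 455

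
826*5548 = 4582648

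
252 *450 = 113400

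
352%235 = 117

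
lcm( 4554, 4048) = 36432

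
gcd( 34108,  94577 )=1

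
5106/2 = 2553 = 2553.00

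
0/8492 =0 = 0.00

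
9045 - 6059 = 2986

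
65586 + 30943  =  96529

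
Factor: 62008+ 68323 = 47^2*59^1 = 130331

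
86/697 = 86/697 =0.12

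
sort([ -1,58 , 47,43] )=[  -  1, 43,47, 58]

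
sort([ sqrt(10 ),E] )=[E,sqrt(10 ) ]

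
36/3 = 12  =  12.00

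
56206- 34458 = 21748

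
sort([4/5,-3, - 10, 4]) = [ - 10,  -  3,4/5,4 ] 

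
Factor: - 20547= - 3^3*761^1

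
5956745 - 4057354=1899391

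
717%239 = 0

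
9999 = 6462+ 3537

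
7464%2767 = 1930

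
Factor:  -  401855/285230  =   - 2^(  -  1) * 11^( - 1)  *179^1*449^1*2593^(-1) = - 80371/57046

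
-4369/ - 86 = 4369/86 = 50.80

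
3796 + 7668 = 11464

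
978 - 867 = 111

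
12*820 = 9840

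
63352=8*7919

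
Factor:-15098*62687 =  - 946448326 = - 2^1*7549^1 * 62687^1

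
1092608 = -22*( - 49664)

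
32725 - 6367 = 26358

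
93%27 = 12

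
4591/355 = 12 + 331/355 = 12.93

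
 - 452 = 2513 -2965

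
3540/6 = 590= 590.00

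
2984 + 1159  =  4143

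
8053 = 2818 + 5235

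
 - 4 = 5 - 9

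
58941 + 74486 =133427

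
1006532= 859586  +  146946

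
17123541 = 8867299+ 8256242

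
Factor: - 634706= - 2^1 * 317353^1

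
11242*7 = 78694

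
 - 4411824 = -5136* 859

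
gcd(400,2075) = 25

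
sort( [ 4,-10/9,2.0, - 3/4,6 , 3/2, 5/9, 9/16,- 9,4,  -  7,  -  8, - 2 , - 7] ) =[  -  9, - 8, - 7, - 7,-2, - 10/9, - 3/4,5/9, 9/16,3/2,2.0 , 4,4,6 ]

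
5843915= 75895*77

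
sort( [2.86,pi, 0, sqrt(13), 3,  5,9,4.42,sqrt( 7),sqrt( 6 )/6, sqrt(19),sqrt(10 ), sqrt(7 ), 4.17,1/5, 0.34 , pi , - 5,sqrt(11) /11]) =[  -  5,0, 1/5,sqrt( 11) /11,0.34,sqrt( 6) /6, sqrt( 7),sqrt( 7), 2.86,3, pi,pi, sqrt(10), sqrt( 13),  4.17, sqrt(19), 4.42,5,9 ]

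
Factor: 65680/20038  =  2^3* 5^1*43^( - 1)*233^( - 1 )*821^1= 32840/10019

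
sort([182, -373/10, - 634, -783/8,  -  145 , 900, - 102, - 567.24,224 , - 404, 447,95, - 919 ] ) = [-919,  -  634, -567.24, - 404, - 145,-102, - 783/8, - 373/10, 95, 182, 224, 447, 900 ] 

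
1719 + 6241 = 7960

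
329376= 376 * 876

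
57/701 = 57/701= 0.08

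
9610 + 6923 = 16533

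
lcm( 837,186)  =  1674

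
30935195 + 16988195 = 47923390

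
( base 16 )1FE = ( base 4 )13332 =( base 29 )hh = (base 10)510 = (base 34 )f0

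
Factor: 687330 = 2^1*3^2*5^1*7^1*1091^1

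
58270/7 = 8324 + 2/7 = 8324.29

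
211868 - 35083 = 176785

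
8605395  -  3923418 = 4681977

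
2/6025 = 2/6025 = 0.00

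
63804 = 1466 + 62338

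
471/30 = 15 + 7/10 =15.70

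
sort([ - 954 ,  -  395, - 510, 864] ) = [ - 954, - 510, - 395, 864 ] 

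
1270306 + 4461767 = 5732073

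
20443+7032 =27475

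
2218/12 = 1109/6 = 184.83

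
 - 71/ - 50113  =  71/50113 =0.00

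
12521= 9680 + 2841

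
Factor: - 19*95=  - 1805= -5^1*19^2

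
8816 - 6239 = 2577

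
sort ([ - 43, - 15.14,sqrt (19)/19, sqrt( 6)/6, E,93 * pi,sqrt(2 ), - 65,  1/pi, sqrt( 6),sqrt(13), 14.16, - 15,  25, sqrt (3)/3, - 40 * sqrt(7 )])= [  -  40 * sqrt( 7 ), - 65, - 43, - 15.14, - 15, sqrt( 19 ) /19,1/pi , sqrt( 6)/6, sqrt(3)/3, sqrt( 2), sqrt(6),  E,sqrt( 13),14.16,25, 93*pi]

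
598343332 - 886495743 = -288152411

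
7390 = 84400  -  77010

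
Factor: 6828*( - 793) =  - 2^2*3^1 * 13^1*61^1*569^1 = - 5414604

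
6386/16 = 3193/8 = 399.12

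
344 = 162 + 182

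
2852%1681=1171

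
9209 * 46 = 423614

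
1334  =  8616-7282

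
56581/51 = 56581/51=1109.43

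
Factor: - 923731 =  - 89^1*97^1*107^1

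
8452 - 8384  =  68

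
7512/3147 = 2+406/1049 = 2.39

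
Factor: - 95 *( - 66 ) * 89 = 558030 = 2^1*3^1*5^1*11^1*19^1*89^1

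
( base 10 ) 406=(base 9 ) 501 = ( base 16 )196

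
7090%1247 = 855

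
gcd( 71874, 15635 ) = 1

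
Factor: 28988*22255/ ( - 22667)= - 645127940/22667 = - 2^2 *5^1*19^( - 1)*1193^( - 1)*4451^1*7247^1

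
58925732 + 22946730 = 81872462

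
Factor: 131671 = 131671^1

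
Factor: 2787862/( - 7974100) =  - 1393931/3987050  =  - 2^ (-1)*5^( - 2)*7^1*11^1*23^(-1)*43^1*421^1*3467^( - 1) 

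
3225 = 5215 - 1990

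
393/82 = 4+65/82=4.79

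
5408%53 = 2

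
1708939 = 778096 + 930843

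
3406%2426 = 980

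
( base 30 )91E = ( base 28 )AAO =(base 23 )f92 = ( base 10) 8144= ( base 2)1111111010000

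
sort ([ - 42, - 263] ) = [ - 263, - 42]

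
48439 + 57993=106432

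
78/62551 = 78/62551 = 0.00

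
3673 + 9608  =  13281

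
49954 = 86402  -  36448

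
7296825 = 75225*97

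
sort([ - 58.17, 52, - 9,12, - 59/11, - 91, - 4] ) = [ - 91, - 58.17, - 9, - 59/11, - 4,12 , 52]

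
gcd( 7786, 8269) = 1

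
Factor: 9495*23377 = 221964615 = 3^2 * 5^1*97^1*211^1*241^1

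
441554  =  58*7613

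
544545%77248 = 3809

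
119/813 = 119/813 = 0.15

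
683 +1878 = 2561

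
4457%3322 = 1135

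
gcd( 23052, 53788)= 7684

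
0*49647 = 0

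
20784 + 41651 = 62435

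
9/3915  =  1/435 =0.00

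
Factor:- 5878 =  - 2^1*2939^1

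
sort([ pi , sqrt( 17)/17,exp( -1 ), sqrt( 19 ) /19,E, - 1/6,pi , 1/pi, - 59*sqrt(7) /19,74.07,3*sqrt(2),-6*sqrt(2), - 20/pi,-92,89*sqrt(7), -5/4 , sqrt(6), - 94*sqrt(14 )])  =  [ - 94*sqrt( 14 ) , - 92,  -  6*sqrt(2 ), - 59*sqrt(7 )/19,-20/pi, - 5/4, - 1/6, sqrt(19)/19,sqrt( 17 )/17,1/pi, exp( - 1 ),sqrt(6),E,pi,pi, 3*sqrt(2),74.07, 89*sqrt( 7) ] 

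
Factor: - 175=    - 5^2*7^1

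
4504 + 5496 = 10000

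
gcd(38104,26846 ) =866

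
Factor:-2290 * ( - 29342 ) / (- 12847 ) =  - 67193180/12847 = - 2^2*5^1*17^1*29^(-1 ) * 229^1 * 443^(-1)*863^1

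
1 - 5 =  - 4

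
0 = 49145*0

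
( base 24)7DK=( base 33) 408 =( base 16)110c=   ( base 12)2638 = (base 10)4364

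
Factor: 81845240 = 2^3*5^1*773^1*2647^1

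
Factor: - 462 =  - 2^1*3^1*7^1 * 11^1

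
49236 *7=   344652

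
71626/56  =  35813/28= 1279.04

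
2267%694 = 185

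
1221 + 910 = 2131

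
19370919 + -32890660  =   - 13519741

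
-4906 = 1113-6019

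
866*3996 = 3460536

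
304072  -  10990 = 293082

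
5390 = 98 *55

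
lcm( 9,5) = 45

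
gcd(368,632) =8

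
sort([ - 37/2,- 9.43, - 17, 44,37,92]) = [ - 37/2,  -  17, - 9.43, 37, 44,92]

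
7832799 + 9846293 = 17679092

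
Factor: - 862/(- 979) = 2^1*11^( - 1)* 89^( - 1)* 431^1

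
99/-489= - 1 + 130/163 =- 0.20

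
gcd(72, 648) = 72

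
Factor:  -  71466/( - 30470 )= 3^1*5^(-1)*11^(  -  1)  *43^1 = 129/55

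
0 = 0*98810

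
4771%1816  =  1139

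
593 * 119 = 70567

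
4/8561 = 4/8561 = 0.00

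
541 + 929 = 1470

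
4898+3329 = 8227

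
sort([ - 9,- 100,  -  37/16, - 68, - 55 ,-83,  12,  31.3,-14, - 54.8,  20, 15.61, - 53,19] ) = [- 100, - 83, - 68, - 55,-54.8 , - 53, - 14, - 9 , - 37/16,  12 , 15.61, 19,  20, 31.3 ]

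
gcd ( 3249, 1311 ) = 57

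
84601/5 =16920+1/5= 16920.20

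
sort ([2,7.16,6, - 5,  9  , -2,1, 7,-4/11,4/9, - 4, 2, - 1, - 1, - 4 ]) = [-5,  -  4,  -  4, - 2, - 1, - 1,-4/11,4/9,1,2,2,6 , 7,7.16,9]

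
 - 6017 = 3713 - 9730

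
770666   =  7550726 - 6780060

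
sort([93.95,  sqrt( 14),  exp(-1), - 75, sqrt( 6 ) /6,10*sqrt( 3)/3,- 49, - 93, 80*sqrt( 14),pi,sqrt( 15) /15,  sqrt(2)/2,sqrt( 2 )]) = [-93, - 75, - 49, sqrt( 15)/15, exp( - 1),sqrt(6) /6 , sqrt(2)/2,sqrt( 2 ),pi , sqrt(14), 10*sqrt(3)/3,93.95, 80 * sqrt( 14 )]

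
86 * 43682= 3756652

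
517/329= 1 + 4/7 =1.57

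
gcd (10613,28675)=1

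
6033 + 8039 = 14072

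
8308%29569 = 8308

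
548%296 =252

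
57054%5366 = 3394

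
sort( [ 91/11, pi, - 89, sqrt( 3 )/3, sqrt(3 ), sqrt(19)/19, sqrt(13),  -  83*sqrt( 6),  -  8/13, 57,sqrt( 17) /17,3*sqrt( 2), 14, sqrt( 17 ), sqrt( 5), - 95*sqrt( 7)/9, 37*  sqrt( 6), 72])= [ - 83 *sqrt( 6), - 89,-95*sqrt(7) /9, - 8/13,sqrt ( 19)/19,sqrt( 17 )/17,sqrt( 3)/3, sqrt( 3 ), sqrt (5), pi,sqrt(13 ),  sqrt(17), 3 *sqrt( 2),91/11,  14, 57, 72,  37*sqrt(6 ) ]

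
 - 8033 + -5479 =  - 13512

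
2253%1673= 580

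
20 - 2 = 18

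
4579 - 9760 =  - 5181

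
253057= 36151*7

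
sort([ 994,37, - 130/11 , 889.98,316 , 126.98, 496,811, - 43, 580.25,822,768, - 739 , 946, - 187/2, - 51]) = [ - 739, - 187/2, - 51, - 43, - 130/11, 37,  126.98 , 316,496,580.25,768,811,822,889.98,946, 994]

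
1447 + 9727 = 11174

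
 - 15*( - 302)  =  4530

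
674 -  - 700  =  1374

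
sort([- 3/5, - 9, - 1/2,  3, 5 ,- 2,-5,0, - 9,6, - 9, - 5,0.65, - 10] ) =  [ - 10, - 9, - 9,-9, - 5,  -  5, - 2,  -  3/5, - 1/2, 0, 0.65,3,5,6]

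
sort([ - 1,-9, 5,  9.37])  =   [  -  9,  -  1, 5,9.37 ] 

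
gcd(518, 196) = 14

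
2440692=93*26244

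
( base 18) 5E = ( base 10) 104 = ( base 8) 150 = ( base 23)4c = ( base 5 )404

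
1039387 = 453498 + 585889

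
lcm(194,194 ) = 194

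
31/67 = 31/67 = 0.46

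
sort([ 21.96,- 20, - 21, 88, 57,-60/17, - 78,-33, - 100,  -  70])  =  [ - 100,  -  78 , - 70,-33, - 21, - 20,  -  60/17,21.96,  57,88]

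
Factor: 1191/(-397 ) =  - 3 =-3^1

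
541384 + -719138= -177754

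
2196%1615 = 581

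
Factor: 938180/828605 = 187636/165721  =  2^2*61^1*769^1*165721^(-1)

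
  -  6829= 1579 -8408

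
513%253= 7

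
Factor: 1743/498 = 2^( - 1)*7^1  =  7/2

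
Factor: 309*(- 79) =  - 24411 = -3^1*79^1*103^1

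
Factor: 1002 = 2^1*3^1 * 167^1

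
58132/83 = 700 + 32/83 =700.39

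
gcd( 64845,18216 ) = 99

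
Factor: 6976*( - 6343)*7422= -2^7*3^1*109^1 * 1237^1*6343^1= -  328414356096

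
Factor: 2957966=2^1*11^2*17^1*719^1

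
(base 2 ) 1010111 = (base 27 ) 36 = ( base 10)87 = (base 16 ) 57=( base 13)69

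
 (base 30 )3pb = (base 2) 110110000101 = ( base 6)24005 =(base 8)6605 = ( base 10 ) 3461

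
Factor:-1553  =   - 1553^1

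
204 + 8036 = 8240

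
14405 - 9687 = 4718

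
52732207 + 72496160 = 125228367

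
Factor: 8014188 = 2^2*3^1*7^1*13^1*41^1 * 179^1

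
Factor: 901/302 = 2^( - 1 )*17^1*53^1*151^( - 1)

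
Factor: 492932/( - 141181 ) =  - 2^2*11^1*17^1*659^1*141181^ (-1 ) 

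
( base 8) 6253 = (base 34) 2RD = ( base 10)3243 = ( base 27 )4c3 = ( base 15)E63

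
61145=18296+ 42849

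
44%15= 14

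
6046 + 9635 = 15681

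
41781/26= 41781/26 = 1606.96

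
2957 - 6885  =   - 3928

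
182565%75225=32115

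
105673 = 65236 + 40437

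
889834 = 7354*121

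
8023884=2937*2732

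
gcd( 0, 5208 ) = 5208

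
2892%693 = 120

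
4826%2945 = 1881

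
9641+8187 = 17828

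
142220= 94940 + 47280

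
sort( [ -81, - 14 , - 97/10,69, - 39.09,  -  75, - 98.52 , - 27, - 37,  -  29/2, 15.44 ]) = [ - 98.52, - 81, - 75, - 39.09, - 37,-27, -29/2,  -  14, - 97/10, 15.44, 69] 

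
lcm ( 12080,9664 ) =48320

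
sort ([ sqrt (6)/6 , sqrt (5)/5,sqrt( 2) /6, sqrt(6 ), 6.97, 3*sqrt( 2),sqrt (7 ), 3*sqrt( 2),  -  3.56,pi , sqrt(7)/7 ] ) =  [ - 3.56, sqrt( 2) /6 , sqrt ( 7)/7, sqrt(6) /6, sqrt( 5)/5, sqrt(6),sqrt (7 ),pi, 3*sqrt( 2), 3*sqrt( 2 ),  6.97 ]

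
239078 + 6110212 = 6349290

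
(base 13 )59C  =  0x3CE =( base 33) TH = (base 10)974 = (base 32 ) ue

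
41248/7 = 41248/7 = 5892.57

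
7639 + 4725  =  12364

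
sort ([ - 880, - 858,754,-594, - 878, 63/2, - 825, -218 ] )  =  [ - 880, - 878, - 858 , - 825, - 594,  -  218,63/2,754]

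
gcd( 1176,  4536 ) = 168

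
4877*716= 3491932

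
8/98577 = 8/98577 = 0.00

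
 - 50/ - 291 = 50/291 = 0.17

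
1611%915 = 696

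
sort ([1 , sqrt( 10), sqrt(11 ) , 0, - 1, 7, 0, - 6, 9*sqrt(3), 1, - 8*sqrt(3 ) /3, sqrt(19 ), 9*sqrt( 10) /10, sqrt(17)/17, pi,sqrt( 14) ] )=[  -  6, - 8*sqrt ( 3)/3, - 1, 0,0, sqrt( 17 )/17, 1, 1, 9 * sqrt ( 10 )/10, pi, sqrt(10), sqrt(11 ), sqrt(14 ), sqrt(19),7 , 9 * sqrt(3) ]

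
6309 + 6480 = 12789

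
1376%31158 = 1376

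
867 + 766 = 1633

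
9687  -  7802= 1885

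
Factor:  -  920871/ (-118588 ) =2^(  -  2) *3^2*7^1*23^( - 1)*47^1 * 311^1* 1289^( - 1) 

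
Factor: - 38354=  - 2^1 * 127^1 * 151^1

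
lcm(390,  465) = 12090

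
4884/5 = 976+4/5 = 976.80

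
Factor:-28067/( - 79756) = 221/628 = 2^( - 2 )*13^1*17^1  *  157^(  -  1)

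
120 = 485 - 365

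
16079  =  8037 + 8042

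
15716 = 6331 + 9385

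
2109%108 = 57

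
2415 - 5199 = - 2784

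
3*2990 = 8970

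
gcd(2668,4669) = 667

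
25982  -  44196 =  - 18214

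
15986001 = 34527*463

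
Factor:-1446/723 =  -  2 = - 2^1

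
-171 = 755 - 926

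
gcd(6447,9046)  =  1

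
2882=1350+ 1532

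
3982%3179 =803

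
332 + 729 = 1061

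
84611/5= 84611/5 = 16922.20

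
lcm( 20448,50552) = 1819872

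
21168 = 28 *756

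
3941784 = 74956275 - 71014491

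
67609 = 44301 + 23308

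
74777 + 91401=166178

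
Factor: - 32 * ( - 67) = 2144 = 2^5*67^1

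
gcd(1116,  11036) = 124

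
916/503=916/503 = 1.82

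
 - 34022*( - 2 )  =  68044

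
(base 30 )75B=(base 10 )6461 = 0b1100100111101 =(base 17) 1561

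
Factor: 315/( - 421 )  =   - 3^2*5^1*7^1*421^ ( - 1 )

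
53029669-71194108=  - 18164439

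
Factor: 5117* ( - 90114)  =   - 2^1  *  3^1*7^1*17^1*23^1*43^1*653^1 = -461113338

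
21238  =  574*37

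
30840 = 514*60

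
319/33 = 9 + 2/3 = 9.67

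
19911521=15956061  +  3955460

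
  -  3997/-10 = 399 + 7/10  =  399.70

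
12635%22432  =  12635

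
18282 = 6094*3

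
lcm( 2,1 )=2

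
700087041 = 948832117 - 248745076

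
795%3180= 795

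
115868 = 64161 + 51707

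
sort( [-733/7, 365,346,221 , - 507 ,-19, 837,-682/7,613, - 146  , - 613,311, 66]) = [ - 613, - 507,-146, - 733/7, - 682/7,  -  19,66,221 , 311,346,365,613,837] 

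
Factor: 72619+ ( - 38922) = 31^1 * 1087^1 = 33697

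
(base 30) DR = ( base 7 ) 1134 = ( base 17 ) 179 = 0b110100001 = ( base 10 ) 417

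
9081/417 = 3027/139= 21.78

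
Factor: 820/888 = 2^(-1)*3^(  -  1)*5^1 * 37^( - 1 )*41^1 =205/222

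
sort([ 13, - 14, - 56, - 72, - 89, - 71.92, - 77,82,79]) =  [ - 89, - 77, - 72, - 71.92, - 56,-14,13,79,82 ] 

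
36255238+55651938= 91907176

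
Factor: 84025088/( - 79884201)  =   - 2^8*3^ ( - 1 )*7^1*46889^1*26628067^( - 1)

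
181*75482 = 13662242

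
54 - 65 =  - 11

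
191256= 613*312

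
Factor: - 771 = -3^1*257^1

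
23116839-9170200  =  13946639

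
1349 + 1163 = 2512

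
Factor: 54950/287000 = 157/820 = 2^( - 2 )*5^( - 1 ) * 41^( - 1 )*157^1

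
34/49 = 34/49 = 0.69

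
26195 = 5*5239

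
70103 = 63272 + 6831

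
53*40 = 2120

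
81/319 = 81/319 =0.25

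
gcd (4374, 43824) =6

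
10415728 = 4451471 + 5964257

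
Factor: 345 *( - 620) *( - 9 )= 1925100=2^2*3^3*5^2 * 23^1*31^1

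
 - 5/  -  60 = 1/12 = 0.08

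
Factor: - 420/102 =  - 70/17 =- 2^1 * 5^1*7^1*17^( - 1)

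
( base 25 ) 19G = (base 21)1k5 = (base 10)866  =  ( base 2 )1101100010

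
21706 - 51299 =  - 29593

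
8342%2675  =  317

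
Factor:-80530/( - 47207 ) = 2^1*5^1 * 8053^1 * 47207^( - 1) 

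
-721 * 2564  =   - 1848644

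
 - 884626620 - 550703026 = -1435329646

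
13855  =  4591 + 9264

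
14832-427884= - 413052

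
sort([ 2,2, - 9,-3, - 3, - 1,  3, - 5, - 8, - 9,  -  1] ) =[ - 9,-9, - 8, - 5,-3, - 3, - 1 , - 1, 2, 2,3 ]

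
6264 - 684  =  5580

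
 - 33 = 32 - 65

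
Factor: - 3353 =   -  7^1*479^1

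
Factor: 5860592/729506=2930296/364753  =  2^3*364753^(  -  1)*366287^1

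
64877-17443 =47434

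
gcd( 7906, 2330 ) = 2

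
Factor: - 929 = -929^1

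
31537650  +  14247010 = 45784660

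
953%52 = 17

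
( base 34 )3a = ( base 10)112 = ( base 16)70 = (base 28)40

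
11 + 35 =46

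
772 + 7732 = 8504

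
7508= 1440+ 6068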